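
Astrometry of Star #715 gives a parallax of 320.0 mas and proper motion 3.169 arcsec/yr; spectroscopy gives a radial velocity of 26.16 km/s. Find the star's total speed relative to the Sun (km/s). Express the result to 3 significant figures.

d = 1/p = 1/0.3200″ = 3.125 pc.
v_t = 4.740 μ d = 4.740 × 3.169 × 3.125 = 46.941 km/s.
v = √(v_r² + v_t²) = √(26.16² + 46.941²) = √2887.8 = 53.738 km/s.

53.7 km/s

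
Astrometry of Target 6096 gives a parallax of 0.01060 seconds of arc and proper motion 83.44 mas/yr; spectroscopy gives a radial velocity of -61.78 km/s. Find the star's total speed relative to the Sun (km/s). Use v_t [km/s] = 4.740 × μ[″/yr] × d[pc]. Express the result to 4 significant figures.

d = 1/p = 1/0.01060″ = 94.34 pc.
μ = 83.44 mas/yr = 0.08344 ″/yr.
v_t = 4.740 μ d = 4.740 × 0.08344 × 94.34 = 37.312 km/s.
v = √(v_r² + v_t²) = √((-61.78)² + 37.312²) = √5208.95 = 72.173 km/s.

72.17 km/s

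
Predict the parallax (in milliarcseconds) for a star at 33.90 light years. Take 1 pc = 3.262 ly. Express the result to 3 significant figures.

96.2 mas

d = 33.90 ly ÷ 3.262 = 10.392 pc.
p = 1/d = 1/10.392 = 0.096228 arcsec.
= 0.096228 × 1000 = 96.228 mas.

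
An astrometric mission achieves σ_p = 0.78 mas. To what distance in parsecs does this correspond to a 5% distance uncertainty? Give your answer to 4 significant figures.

σ_d/d = σ_p/p, so the condition is σ_p/p ≤ 0.05, i.e. p ≥ σ_p/0.05.
p_min = 0.78/0.05 = 15.6 mas = 0.0156 arcsec.
d_max = 1/p_min = 1/0.0156 = 64.103 pc.

64.10 pc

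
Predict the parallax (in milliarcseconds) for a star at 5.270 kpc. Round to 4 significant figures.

0.1898 mas

d = 5.270 kpc = 5270 pc.
p = 1/d = 1/5270 = 0.00018975 arcsec.
= 0.00018975 × 1000 = 0.18975 mas.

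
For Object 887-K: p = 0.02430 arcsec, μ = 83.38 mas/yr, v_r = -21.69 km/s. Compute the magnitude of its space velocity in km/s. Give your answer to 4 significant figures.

d = 1/p = 1/0.02430″ = 41.152 pc.
μ = 83.38 mas/yr = 0.08338 ″/yr.
v_t = 4.740 μ d = 4.740 × 0.08338 × 41.152 = 16.264 km/s.
v = √(v_r² + v_t²) = √((-21.69)² + 16.264²) = √734.974 = 27.11 km/s.

27.11 km/s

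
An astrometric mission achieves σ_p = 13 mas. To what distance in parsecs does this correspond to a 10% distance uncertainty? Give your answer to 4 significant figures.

7.692 pc

σ_d/d = σ_p/p, so the condition is σ_p/p ≤ 0.10, i.e. p ≥ σ_p/0.10.
p_min = 13/0.10 = 130 mas = 0.13 arcsec.
d_max = 1/p_min = 1/0.13 = 7.6923 pc.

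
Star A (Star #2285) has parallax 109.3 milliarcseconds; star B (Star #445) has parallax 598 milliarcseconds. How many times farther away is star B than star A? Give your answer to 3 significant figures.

0.183

Since d = 1/p, d_B/d_A = p_A/p_B.
= 109.3 / 598 = 0.18278.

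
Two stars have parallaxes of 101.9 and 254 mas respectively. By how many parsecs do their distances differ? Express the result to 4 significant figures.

d_A = 1/0.1019″ = 9.8135 pc; d_B = 1/0.2540″ = 3.937 pc.
|d_B − d_A| = |3.937 − 9.8135| = 5.8765 pc.

5.877 pc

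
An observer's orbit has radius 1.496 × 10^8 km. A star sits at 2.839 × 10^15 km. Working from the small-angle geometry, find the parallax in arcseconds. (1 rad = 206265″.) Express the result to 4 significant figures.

θ ≈ B/d = (1.496 × 10^8) / (2.839 × 10^15) = 5.2695 × 10^-8 rad.
In arcseconds: 5.2695 × 10^-8 × 206265 = 0.010869″.

0.01087 arcsec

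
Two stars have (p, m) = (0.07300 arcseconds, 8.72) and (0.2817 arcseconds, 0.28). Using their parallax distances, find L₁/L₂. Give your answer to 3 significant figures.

d₁ = 1/p₁ = 1/0.07300″ = 13.699 pc; d₂ = 1/p₂ = 1/0.2817″ = 3.5499 pc.
M₁ = m₁ − 5 log₁₀ d₁ + 5 = 8.72 − 5.6834 + 5 = 8.0366.
M₂ = 0.28 − 2.7511 + 5 = 2.5289.
L₁/L₂ = 10^(0.4(M₂ − M₁)) = 10^(0.4 × (-5.5077)) = 10^(-2.20308) = 0.006265.

L₁/L₂ = 0.00627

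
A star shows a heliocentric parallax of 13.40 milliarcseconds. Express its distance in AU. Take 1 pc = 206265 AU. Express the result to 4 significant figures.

1.539 × 10^7 AU

p = 13.40 milliarcseconds = 0.01340 arcsec.
d = 1/p = 1/0.01340 = 74.627 pc.
In AU: 74.627 × 206265 = 1.5393 × 10^7 AU.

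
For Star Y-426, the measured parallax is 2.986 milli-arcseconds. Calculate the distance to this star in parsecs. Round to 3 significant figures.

335 pc

p = 2.986 milli-arcseconds = 0.002986 arcsec.
d = 1/p = 1/0.002986 = 334.9 pc.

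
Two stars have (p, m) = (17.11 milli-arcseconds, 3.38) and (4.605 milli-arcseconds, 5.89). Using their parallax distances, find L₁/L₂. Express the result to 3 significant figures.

L₁/L₂ = 0.731

d₁ = 1/p₁ = 1/0.01711″ = 58.445 pc; d₂ = 1/p₂ = 1/0.004605″ = 217.16 pc.
M₁ = m₁ − 5 log₁₀ d₁ + 5 = 3.38 − 8.8337 + 5 = -0.4537.
M₂ = 5.89 − 11.6839 + 5 = -0.7939.
L₁/L₂ = 10^(0.4(M₂ − M₁)) = 10^(0.4 × (-0.3402)) = 10^(-0.13608) = 0.731.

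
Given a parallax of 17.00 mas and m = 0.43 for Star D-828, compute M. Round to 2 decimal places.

M = -3.42

d = 1/p = 1/0.01700″ = 58.824 pc.
m − M = 5 log₁₀(58.824) − 5 = 8.8478 − 5 = 3.8478.
M = m − (m − M) = 0.43 − 3.8478 = -3.42.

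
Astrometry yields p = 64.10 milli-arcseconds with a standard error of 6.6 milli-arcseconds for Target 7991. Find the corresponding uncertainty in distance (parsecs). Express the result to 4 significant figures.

d = 1/p, so σ_d = σ_p / p².
σ_d = 0.00660 / (0.06410)² = 0.00660 / 0.0041088 = 1.6063 pc.

1.606 pc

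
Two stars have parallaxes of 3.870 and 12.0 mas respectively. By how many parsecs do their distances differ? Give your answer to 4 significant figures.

d_A = 1/0.003870″ = 258.4 pc; d_B = 1/0.01200″ = 83.333 pc.
|d_B − d_A| = |83.333 − 258.4| = 175.07 pc.

175.1 pc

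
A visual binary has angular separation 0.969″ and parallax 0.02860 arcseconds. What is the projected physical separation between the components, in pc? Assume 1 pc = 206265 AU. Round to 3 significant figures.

d = 1/p = 1/0.02860″ = 34.965 pc.
At distance d (pc), an angle of θ arcsec spans θ·d AU: s = 0.969 × 34.965 = 33.881 AU.
= 33.881 / 206265 = 0.00016426 pc.

0.000164 pc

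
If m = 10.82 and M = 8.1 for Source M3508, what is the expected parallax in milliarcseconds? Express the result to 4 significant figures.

28.58 mas

m − M = 10.82 − 8.1 = 2.72.
d = 10^((m−M)/5 + 1) = 10^1.544 = 34.995 pc.
p = 1/d = 1/34.995 = 0.028576 arcsec = 28.576 mas.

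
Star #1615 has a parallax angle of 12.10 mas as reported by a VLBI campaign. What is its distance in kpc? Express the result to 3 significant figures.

0.0826 kpc

p = 12.10 mas = 0.01210 arcsec.
d = 1/p = 1/0.01210 = 82.645 pc.
= 0.082645 kpc.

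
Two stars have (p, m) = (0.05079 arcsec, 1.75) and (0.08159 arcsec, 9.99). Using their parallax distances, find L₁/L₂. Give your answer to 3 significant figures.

L₁/L₂ = 5100

d₁ = 1/p₁ = 1/0.05079″ = 19.689 pc; d₂ = 1/p₂ = 1/0.08159″ = 12.256 pc.
M₁ = m₁ − 5 log₁₀ d₁ + 5 = 1.75 − 6.4711 + 5 = 0.2789.
M₂ = 9.99 − 5.4417 + 5 = 9.5483.
L₁/L₂ = 10^(0.4(M₂ − M₁)) = 10^(0.4 × 9.2694) = 10^3.70776 = 5102.2.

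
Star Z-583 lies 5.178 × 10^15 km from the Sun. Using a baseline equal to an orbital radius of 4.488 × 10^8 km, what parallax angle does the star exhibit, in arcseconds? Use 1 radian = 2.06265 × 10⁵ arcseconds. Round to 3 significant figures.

0.0179 arcsec

θ ≈ B/d = (4.488 × 10^8) / (5.178 × 10^15) = 8.6674 × 10^-8 rad.
In arcseconds: 8.6674 × 10^-8 × 206265 = 0.017878″.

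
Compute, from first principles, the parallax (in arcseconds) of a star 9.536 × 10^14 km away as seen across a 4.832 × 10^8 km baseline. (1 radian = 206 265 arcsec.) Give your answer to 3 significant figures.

θ ≈ B/d = (4.832 × 10^8) / (9.536 × 10^14) = 5.0671 × 10^-7 rad.
In arcseconds: 5.0671 × 10^-7 × 206265 = 0.10452″.

0.105 arcsec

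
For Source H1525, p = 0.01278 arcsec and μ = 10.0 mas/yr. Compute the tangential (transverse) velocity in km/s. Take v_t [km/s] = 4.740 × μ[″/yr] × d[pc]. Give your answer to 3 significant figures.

3.71 km/s

d = 1/p = 1/0.01278″ = 78.247 pc.
μ = 10.0 mas/yr = 0.0100 ″/yr.
v_t = 4.74 × μ × d = 4.74 × 0.0100 × 78.247 = 3.7089 km/s.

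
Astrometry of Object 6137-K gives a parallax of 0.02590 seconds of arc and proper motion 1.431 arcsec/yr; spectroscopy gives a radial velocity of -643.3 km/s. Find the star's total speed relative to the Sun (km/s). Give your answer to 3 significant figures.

d = 1/p = 1/0.02590″ = 38.61 pc.
v_t = 4.740 μ d = 4.740 × 1.431 × 38.61 = 261.89 km/s.
v = √(v_r² + v_t²) = √((-643.3)² + 261.89²) = √482421 = 694.57 km/s.

695 km/s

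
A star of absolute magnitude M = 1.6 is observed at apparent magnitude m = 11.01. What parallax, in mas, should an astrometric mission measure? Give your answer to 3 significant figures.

1.31 mas

m − M = 11.01 − 1.6 = 9.41.
d = 10^((m−M)/5 + 1) = 10^2.882 = 762.08 pc.
p = 1/d = 1/762.08 = 0.0013122 arcsec = 1.3122 mas.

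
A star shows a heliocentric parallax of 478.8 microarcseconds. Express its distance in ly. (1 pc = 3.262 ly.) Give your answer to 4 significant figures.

6813 ly

p = 478.8 microarcseconds = 0.0004788 arcsec.
d = 1/p = 1/0.0004788 = 2088.6 pc.
In light-years: 2088.6 × 3.262 = 6813 ly.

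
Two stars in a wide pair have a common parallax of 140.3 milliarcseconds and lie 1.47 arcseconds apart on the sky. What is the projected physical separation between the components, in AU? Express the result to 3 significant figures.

10.5 AU

d = 1/p = 1/0.1403″ = 7.1276 pc.
At distance d (pc), an angle of θ arcsec spans θ·d AU: s = 1.47 × 7.1276 = 10.478 AU.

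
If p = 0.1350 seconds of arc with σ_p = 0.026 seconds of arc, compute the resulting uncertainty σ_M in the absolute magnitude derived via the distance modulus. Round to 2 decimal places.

σ_M = 0.42 mag

M = m − 5 log₁₀ d + 5 = m + 5 log₁₀ p + 5, so ∂M/∂p = 5/(p ln 10).
σ_M = (5/ln 10) · (σ_p/p) = 2.1715 × 0.026/0.1350 = 2.1715 × 0.19259 = 0.41821.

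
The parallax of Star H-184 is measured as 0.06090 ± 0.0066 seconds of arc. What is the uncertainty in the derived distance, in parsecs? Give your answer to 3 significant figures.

d = 1/p, so σ_d = σ_p / p².
σ_d = 0.00660 / (0.06090)² = 0.00660 / 0.0037088 = 1.7796 pc.

1.78 pc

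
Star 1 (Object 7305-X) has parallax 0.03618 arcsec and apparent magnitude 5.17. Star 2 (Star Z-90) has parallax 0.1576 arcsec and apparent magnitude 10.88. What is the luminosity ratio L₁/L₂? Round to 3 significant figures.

d₁ = 1/p₁ = 1/0.03618″ = 27.64 pc; d₂ = 1/p₂ = 1/0.1576″ = 6.3452 pc.
M₁ = m₁ − 5 log₁₀ d₁ + 5 = 5.17 − 7.2077 + 5 = 2.9623.
M₂ = 10.88 − 4.0122 + 5 = 11.8678.
L₁/L₂ = 10^(0.4(M₂ − M₁)) = 10^(0.4 × 8.9055) = 10^3.56220 = 3649.2.

L₁/L₂ = 3650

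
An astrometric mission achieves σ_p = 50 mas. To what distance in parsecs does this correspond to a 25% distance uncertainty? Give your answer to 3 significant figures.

σ_d/d = σ_p/p, so the condition is σ_p/p ≤ 0.25, i.e. p ≥ σ_p/0.25.
p_min = 50/0.25 = 200 mas = 0.2 arcsec.
d_max = 1/p_min = 1/0.2 = 5 pc.

5.00 pc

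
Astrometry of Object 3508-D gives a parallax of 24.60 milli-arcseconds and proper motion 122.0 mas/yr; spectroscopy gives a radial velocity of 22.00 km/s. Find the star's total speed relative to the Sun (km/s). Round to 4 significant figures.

d = 1/p = 1/0.02460″ = 40.65 pc.
μ = 122.0 mas/yr = 0.1220 ″/yr.
v_t = 4.740 μ d = 4.740 × 0.1220 × 40.65 = 23.507 km/s.
v = √(v_r² + v_t²) = √(22.00² + 23.507²) = √1036.58 = 32.196 km/s.

32.20 km/s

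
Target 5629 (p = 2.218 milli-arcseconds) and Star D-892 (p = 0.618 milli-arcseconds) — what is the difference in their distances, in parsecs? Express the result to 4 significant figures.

d_A = 1/0.002218″ = 450.86 pc; d_B = 1/0.0006180″ = 1618.1 pc.
|d_B − d_A| = |1618.1 − 450.86| = 1167.2 pc.

1167 pc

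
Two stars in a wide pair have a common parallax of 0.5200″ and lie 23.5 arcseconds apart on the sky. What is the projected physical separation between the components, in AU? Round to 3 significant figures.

d = 1/p = 1/0.5200″ = 1.9231 pc.
At distance d (pc), an angle of θ arcsec spans θ·d AU: s = 23.5 × 1.9231 = 45.193 AU.

45.2 AU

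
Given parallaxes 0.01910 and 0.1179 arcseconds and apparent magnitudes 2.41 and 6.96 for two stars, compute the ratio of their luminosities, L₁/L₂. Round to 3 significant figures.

L₁/L₂ = 2520

d₁ = 1/p₁ = 1/0.01910″ = 52.356 pc; d₂ = 1/p₂ = 1/0.1179″ = 8.4818 pc.
M₁ = m₁ − 5 log₁₀ d₁ + 5 = 2.41 − 8.5948 + 5 = -1.1848.
M₂ = 6.96 − 4.6424 + 5 = 7.3176.
L₁/L₂ = 10^(0.4(M₂ − M₁)) = 10^(0.4 × 8.5024) = 10^3.40096 = 2517.4.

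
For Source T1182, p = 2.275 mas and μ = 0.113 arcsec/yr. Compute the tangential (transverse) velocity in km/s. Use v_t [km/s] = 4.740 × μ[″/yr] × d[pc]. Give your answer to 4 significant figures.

d = 1/p = 1/0.002275″ = 439.56 pc.
v_t = 4.74 × μ × d = 4.74 × 0.113 × 439.56 = 235.44 km/s.

235.4 km/s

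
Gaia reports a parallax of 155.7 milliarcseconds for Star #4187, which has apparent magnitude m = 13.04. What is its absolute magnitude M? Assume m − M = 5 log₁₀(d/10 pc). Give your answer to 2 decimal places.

d = 1/p = 1/0.1557″ = 6.4226 pc.
m − M = 5 log₁₀(6.4226) − 5 = 4.0386 − 5 = -0.9614.
M = m − (m − M) = 13.04 − (-0.9614) = 14.00.

M = 14.00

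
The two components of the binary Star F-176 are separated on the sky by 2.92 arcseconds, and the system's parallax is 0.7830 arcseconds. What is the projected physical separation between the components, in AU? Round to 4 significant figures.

d = 1/p = 1/0.7830″ = 1.2771 pc.
At distance d (pc), an angle of θ arcsec spans θ·d AU: s = 2.92 × 1.2771 = 3.7291 AU.

3.729 AU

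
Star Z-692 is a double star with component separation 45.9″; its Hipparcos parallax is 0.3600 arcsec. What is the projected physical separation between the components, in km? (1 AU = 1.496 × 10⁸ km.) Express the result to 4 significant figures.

d = 1/p = 1/0.3600″ = 2.7778 pc.
At distance d (pc), an angle of θ arcsec spans θ·d AU: s = 45.9 × 2.7778 = 127.5 AU.
= 127.5 × 1.496 × 10⁸ km = 1.9074 × 10^10 km.

1.907 × 10^10 km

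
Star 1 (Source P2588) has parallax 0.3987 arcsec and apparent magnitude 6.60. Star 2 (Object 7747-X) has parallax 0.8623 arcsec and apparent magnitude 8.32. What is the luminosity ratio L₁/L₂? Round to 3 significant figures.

d₁ = 1/p₁ = 1/0.3987″ = 2.5082 pc; d₂ = 1/p₂ = 1/0.8623″ = 1.1597 pc.
M₁ = m₁ − 5 log₁₀ d₁ + 5 = 6.60 − 1.9968 + 5 = 9.6032.
M₂ = 8.32 − 0.3217 + 5 = 12.9983.
L₁/L₂ = 10^(0.4(M₂ − M₁)) = 10^(0.4 × 3.3951) = 10^1.35804 = 22.806.

L₁/L₂ = 22.8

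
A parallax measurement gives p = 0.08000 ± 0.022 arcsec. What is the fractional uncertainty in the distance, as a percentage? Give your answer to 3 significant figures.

For d = 1/p, |σ_d/d| = |σ_p/p|.
σ_p/p = 0.022 / 0.08000 = 0.275 = 27.5%.

27.5%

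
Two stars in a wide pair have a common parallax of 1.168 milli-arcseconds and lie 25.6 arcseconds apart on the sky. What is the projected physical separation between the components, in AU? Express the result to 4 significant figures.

d = 1/p = 1/0.001168″ = 856.16 pc.
At distance d (pc), an angle of θ arcsec spans θ·d AU: s = 25.6 × 856.16 = 21918 AU.

21920 AU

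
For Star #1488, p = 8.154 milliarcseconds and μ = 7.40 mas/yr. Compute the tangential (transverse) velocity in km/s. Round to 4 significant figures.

4.302 km/s

d = 1/p = 1/0.008154″ = 122.64 pc.
μ = 7.40 mas/yr = 0.00740 ″/yr.
v_t = 4.74 × μ × d = 4.74 × 0.00740 × 122.64 = 4.3017 km/s.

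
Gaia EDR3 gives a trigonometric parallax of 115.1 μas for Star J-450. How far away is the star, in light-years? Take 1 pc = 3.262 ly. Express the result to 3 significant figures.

p = 115.1 μas = 0.0001151 arcsec.
d = 1/p = 1/0.0001151 = 8688.1 pc.
In light-years: 8688.1 × 3.262 = 28341 ly.

28300 light years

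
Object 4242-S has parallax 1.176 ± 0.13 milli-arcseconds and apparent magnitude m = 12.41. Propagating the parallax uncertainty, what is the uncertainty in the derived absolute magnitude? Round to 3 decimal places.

σ_M = 0.240 mag

M = m − 5 log₁₀ d + 5 = m + 5 log₁₀ p + 5, so ∂M/∂p = 5/(p ln 10).
σ_M = (5/ln 10) · (σ_p/p) = 2.1715 × 0.13/1.176 = 2.1715 × 0.11054 = 0.24004.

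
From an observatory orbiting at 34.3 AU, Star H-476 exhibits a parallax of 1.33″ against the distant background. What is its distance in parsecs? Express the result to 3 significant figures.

With baseline B (in AU) and parallax p (in arcsec), d = B/p parsecs.
d = 34.3 / 1.33 = 25.789 pc.

25.8 pc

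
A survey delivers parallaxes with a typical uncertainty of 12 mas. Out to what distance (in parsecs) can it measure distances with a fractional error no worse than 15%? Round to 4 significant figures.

12.50 pc

σ_d/d = σ_p/p, so the condition is σ_p/p ≤ 0.15, i.e. p ≥ σ_p/0.15.
p_min = 12/0.15 = 80 mas = 0.08 arcsec.
d_max = 1/p_min = 1/0.08 = 12.5 pc.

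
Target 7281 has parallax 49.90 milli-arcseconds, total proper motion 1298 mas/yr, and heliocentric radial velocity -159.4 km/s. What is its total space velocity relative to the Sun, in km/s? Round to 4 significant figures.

d = 1/p = 1/0.04990″ = 20.04 pc.
μ = 1298 mas/yr = 1.298 ″/yr.
v_t = 4.740 μ d = 4.740 × 1.298 × 20.04 = 123.3 km/s.
v = √(v_r² + v_t²) = √((-159.4)² + 123.3²) = √40611.3 = 201.52 km/s.

201.5 km/s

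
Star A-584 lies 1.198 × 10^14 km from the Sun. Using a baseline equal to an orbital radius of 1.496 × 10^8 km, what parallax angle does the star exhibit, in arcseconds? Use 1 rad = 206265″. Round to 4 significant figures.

0.2576 arcsec

θ ≈ B/d = (1.496 × 10^8) / (1.198 × 10^14) = 1.2487 × 10^-6 rad.
In arcseconds: 1.2487 × 10^-6 × 206265 = 0.25756″.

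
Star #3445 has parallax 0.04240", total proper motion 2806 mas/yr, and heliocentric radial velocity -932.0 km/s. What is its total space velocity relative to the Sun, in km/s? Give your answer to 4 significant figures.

983.4 km/s

d = 1/p = 1/0.04240″ = 23.585 pc.
μ = 2806 mas/yr = 2.806 ″/yr.
v_t = 4.740 μ d = 4.740 × 2.806 × 23.585 = 313.69 km/s.
v = √(v_r² + v_t²) = √((-932.0)² + 313.69²) = √967025 = 983.37 km/s.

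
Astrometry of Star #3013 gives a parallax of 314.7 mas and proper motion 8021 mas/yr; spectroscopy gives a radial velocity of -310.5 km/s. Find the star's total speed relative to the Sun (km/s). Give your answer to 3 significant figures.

333 km/s

d = 1/p = 1/0.3147″ = 3.1776 pc.
μ = 8021 mas/yr = 8.021 ″/yr.
v_t = 4.740 μ d = 4.740 × 8.021 × 3.1776 = 120.81 km/s.
v = √(v_r² + v_t²) = √((-310.5)² + 120.81²) = √111005 = 333.17 km/s.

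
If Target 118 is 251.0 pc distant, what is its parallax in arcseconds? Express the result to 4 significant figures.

p = 1/d = 1/251 = 0.0039841 arcsec.

0.003984 arcsec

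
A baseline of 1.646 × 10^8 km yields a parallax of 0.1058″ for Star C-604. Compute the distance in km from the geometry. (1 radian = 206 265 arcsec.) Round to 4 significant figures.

θ = 0.1058″ = 0.1058/206265 = 5.1293 × 10^-7 rad.
d = B/θ = (1.646 × 10^8) / (5.1293 × 10^-7) = 3.2090 × 10^14 km.

3.209 × 10^14 km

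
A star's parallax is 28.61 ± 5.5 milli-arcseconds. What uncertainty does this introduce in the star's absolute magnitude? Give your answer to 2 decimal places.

σ_M = 0.42 mag

M = m − 5 log₁₀ d + 5 = m + 5 log₁₀ p + 5, so ∂M/∂p = 5/(p ln 10).
σ_M = (5/ln 10) · (σ_p/p) = 2.1715 × 5.5/28.61 = 2.1715 × 0.19224 = 0.41745.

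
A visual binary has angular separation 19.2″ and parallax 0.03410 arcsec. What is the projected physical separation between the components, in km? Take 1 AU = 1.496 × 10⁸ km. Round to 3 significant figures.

8.42 × 10^10 km

d = 1/p = 1/0.03410″ = 29.326 pc.
At distance d (pc), an angle of θ arcsec spans θ·d AU: s = 19.2 × 29.326 = 563.06 AU.
= 563.06 × 1.496 × 10⁸ km = 8.4234 × 10^10 km.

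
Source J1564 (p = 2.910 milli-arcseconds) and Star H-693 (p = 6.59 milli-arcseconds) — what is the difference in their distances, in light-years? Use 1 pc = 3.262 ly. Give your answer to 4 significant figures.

d_A = 1/0.002910″ = 343.64 pc; d_B = 1/0.006590″ = 151.75 pc.
|d_B − d_A| = |151.75 − 343.64| = 191.89 pc = 191.89 × 3.262 ly = 625.95 ly.

626.0 ly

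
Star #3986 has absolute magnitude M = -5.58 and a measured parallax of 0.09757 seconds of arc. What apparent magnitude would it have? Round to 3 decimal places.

m = -5.527

d = 1/p = 1/0.09757″ = 10.249 pc.
m − M = 5 log₁₀ d − 5 = 5 log₁₀(10.249) − 5 = 5.0534 − 5 = 0.0534.
m = M + (m − M) = -5.58 + 0.0534 = -5.527.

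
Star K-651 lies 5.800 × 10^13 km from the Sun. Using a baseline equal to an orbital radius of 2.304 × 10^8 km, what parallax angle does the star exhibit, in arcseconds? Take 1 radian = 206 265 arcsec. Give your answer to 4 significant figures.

0.8194 arcsec

θ ≈ B/d = (2.304 × 10^8) / (5.800 × 10^13) = 3.9724 × 10^-6 rad.
In arcseconds: 3.9724 × 10^-6 × 206265 = 0.81937″.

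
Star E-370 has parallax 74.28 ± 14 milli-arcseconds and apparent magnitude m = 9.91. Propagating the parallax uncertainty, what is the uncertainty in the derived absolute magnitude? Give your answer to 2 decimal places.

σ_M = 0.41 mag

M = m − 5 log₁₀ d + 5 = m + 5 log₁₀ p + 5, so ∂M/∂p = 5/(p ln 10).
σ_M = (5/ln 10) · (σ_p/p) = 2.1715 × 14/74.28 = 2.1715 × 0.18848 = 0.40928.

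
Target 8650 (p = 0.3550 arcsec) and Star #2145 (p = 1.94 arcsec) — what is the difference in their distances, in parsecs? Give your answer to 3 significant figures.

d_A = 1/0.3550″ = 2.8169 pc; d_B = 1/1.940″ = 0.51546 pc.
|d_B − d_A| = |0.51546 − 2.8169| = 2.3014 pc.

2.30 pc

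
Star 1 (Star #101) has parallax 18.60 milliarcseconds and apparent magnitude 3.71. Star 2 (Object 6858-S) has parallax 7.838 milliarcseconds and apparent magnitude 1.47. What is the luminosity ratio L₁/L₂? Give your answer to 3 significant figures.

L₁/L₂ = 0.0226

d₁ = 1/p₁ = 1/0.01860″ = 53.763 pc; d₂ = 1/p₂ = 1/0.007838″ = 127.58 pc.
M₁ = m₁ − 5 log₁₀ d₁ + 5 = 3.71 − 8.6524 + 5 = 0.0576.
M₂ = 1.47 − 10.5289 + 5 = -4.0589.
L₁/L₂ = 10^(0.4(M₂ − M₁)) = 10^(0.4 × (-4.1165)) = 10^(-1.64660) = 0.022563.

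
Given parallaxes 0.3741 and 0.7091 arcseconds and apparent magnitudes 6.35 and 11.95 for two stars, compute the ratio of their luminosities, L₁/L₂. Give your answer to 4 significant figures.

L₁/L₂ = 624.4

d₁ = 1/p₁ = 1/0.3741″ = 2.6731 pc; d₂ = 1/p₂ = 1/0.7091″ = 1.4102 pc.
M₁ = m₁ − 5 log₁₀ d₁ + 5 = 6.35 − 2.1351 + 5 = 9.2149.
M₂ = 11.95 − 0.7464 + 5 = 16.2036.
L₁/L₂ = 10^(0.4(M₂ − M₁)) = 10^(0.4 × 6.9887) = 10^2.79548 = 624.42.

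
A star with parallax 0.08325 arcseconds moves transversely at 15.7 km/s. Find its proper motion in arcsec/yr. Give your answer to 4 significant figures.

d = 1/p = 1/0.08325″ = 12.012 pc.
μ = v_t / (4.74 d) = 15.7 / (4.74 × 12.012) = 15.7 / 56.937 = 0.27574 ″/yr.

0.2757 arcsec/yr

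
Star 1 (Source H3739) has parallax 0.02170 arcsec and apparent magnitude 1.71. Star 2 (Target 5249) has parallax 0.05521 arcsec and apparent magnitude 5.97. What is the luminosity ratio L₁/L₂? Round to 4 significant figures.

L₁/L₂ = 327.4

d₁ = 1/p₁ = 1/0.02170″ = 46.083 pc; d₂ = 1/p₂ = 1/0.05521″ = 18.113 pc.
M₁ = m₁ − 5 log₁₀ d₁ + 5 = 1.71 − 8.3177 + 5 = -1.6077.
M₂ = 5.97 − 6.2900 + 5 = 4.6800.
L₁/L₂ = 10^(0.4(M₂ − M₁)) = 10^(0.4 × 6.2877) = 10^2.51508 = 327.4.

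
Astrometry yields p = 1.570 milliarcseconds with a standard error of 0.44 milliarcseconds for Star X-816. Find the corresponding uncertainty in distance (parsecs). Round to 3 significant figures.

d = 1/p, so σ_d = σ_p / p².
σ_d = 0.000440 / (0.001570)² = 0.000440 / 0.0000024649 = 178.51 pc.

179 pc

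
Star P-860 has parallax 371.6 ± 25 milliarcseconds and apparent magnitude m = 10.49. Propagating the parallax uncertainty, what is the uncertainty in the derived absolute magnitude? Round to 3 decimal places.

M = m − 5 log₁₀ d + 5 = m + 5 log₁₀ p + 5, so ∂M/∂p = 5/(p ln 10).
σ_M = (5/ln 10) · (σ_p/p) = 2.1715 × 25/371.6 = 2.1715 × 0.067277 = 0.14609.

σ_M = 0.146 mag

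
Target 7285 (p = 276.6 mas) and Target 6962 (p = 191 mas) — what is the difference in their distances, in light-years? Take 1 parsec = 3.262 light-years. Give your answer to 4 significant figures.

5.285 ly

d_A = 1/0.2766″ = 3.6153 pc; d_B = 1/0.1910″ = 5.2356 pc.
|d_B − d_A| = |5.2356 − 3.6153| = 1.6203 pc = 1.6203 × 3.262 ly = 5.2854 ly.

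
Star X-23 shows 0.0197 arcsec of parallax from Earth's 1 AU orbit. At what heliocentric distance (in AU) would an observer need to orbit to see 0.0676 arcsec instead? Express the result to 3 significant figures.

Parallax scales linearly with baseline: p ∝ B, so B = p_target / p_Earth × 1 AU.
B = 0.0676 / 0.0197 = 3.4315 AU.

3.43 AU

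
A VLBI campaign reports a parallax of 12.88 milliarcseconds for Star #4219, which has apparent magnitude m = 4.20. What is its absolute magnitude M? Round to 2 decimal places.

d = 1/p = 1/0.01288″ = 77.64 pc.
m − M = 5 log₁₀(77.64) − 5 = 9.4504 − 5 = 4.4504.
M = m − (m − M) = 4.20 − 4.4504 = -0.25.

M = -0.25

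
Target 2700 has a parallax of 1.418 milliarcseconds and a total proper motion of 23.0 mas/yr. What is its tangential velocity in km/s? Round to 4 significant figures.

d = 1/p = 1/0.001418″ = 705.22 pc.
μ = 23.0 mas/yr = 0.0230 ″/yr.
v_t = 4.74 × μ × d = 4.74 × 0.0230 × 705.22 = 76.883 km/s.

76.88 km/s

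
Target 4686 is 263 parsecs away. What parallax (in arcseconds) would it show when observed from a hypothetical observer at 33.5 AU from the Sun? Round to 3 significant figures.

0.127 arcsec

p (arcsec) = B (AU) / d (pc).
p = 33.5 / 263 = 0.12738 arcsec.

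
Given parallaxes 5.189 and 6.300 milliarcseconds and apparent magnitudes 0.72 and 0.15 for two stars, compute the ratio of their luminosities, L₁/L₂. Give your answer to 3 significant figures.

L₁/L₂ = 0.872

d₁ = 1/p₁ = 1/0.005189″ = 192.72 pc; d₂ = 1/p₂ = 1/0.006300″ = 158.73 pc.
M₁ = m₁ − 5 log₁₀ d₁ + 5 = 0.72 − 11.4246 + 5 = -5.7046.
M₂ = 0.15 − 11.0033 + 5 = -5.8533.
L₁/L₂ = 10^(0.4(M₂ − M₁)) = 10^(0.4 × (-0.1487)) = 10^(-0.05948) = 0.87201.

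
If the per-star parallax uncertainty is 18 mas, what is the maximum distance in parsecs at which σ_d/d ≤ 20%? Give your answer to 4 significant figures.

σ_d/d = σ_p/p, so the condition is σ_p/p ≤ 0.20, i.e. p ≥ σ_p/0.20.
p_min = 18/0.20 = 90 mas = 0.09 arcsec.
d_max = 1/p_min = 1/0.09 = 11.111 pc.

11.11 pc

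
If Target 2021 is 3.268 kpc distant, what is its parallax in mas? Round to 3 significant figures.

0.306 mas

d = 3.268 kpc = 3268 pc.
p = 1/d = 1/3268 = 0.000306 arcsec.
= 0.000306 × 1000 = 0.306 mas.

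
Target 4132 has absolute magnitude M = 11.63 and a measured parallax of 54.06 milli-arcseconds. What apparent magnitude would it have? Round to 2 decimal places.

d = 1/p = 1/0.05406″ = 18.498 pc.
m − M = 5 log₁₀ d − 5 = 5 log₁₀(18.498) − 5 = 6.3356 − 5 = 1.3356.
m = M + (m − M) = 11.63 + 1.3356 = 12.97.

m = 12.97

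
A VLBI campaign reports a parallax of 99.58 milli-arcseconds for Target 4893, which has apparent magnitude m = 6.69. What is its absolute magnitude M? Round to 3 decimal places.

M = 6.681

d = 1/p = 1/0.09958″ = 10.042 pc.
m − M = 5 log₁₀(10.042) − 5 = 5.0091 − 5 = 0.0091.
M = m − (m − M) = 6.69 − 0.0091 = 6.681.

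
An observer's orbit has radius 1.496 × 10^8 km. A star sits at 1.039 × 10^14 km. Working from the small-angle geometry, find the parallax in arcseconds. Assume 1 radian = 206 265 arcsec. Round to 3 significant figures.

0.297 arcsec

θ ≈ B/d = (1.496 × 10^8) / (1.039 × 10^14) = 1.4398 × 10^-6 rad.
In arcseconds: 1.4398 × 10^-6 × 206265 = 0.29698″.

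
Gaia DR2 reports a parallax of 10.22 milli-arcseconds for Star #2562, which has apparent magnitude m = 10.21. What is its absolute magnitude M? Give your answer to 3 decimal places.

M = 5.257

d = 1/p = 1/0.01022″ = 97.847 pc.
m − M = 5 log₁₀(97.847) − 5 = 9.9527 − 5 = 4.9527.
M = m − (m − M) = 10.21 − 4.9527 = 5.257.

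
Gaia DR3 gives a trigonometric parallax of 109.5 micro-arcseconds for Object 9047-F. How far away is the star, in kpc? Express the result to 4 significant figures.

p = 109.5 micro-arcseconds = 0.0001095 arcsec.
d = 1/p = 1/0.0001095 = 9132.4 pc.
= 9.1324 kpc.

9.132 kpc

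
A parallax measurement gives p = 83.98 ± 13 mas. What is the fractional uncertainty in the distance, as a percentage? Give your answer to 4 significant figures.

For d = 1/p, |σ_d/d| = |σ_p/p|.
σ_p/p = 13 / 83.98 = 0.1548 = 15.48%.

15.48%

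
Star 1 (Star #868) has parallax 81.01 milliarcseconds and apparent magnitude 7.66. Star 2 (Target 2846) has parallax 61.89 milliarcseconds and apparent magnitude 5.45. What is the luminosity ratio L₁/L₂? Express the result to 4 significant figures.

d₁ = 1/p₁ = 1/0.08101″ = 12.344 pc; d₂ = 1/p₂ = 1/0.06189″ = 16.158 pc.
M₁ = m₁ − 5 log₁₀ d₁ + 5 = 7.66 − 5.4573 + 5 = 7.2027.
M₂ = 5.45 − 6.0419 + 5 = 4.4081.
L₁/L₂ = 10^(0.4(M₂ − M₁)) = 10^(0.4 × (-2.7946)) = 10^(-1.11784) = 0.076236.

L₁/L₂ = 0.07624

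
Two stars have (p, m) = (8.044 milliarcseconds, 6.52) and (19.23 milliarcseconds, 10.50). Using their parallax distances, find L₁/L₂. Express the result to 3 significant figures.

L₁/L₂ = 223

d₁ = 1/p₁ = 1/0.008044″ = 124.32 pc; d₂ = 1/p₂ = 1/0.01923″ = 52.002 pc.
M₁ = m₁ − 5 log₁₀ d₁ + 5 = 6.52 − 10.4727 + 5 = 1.0473.
M₂ = 10.50 − 8.5801 + 5 = 6.9199.
L₁/L₂ = 10^(0.4(M₂ − M₁)) = 10^(0.4 × 5.8726) = 10^2.34904 = 223.38.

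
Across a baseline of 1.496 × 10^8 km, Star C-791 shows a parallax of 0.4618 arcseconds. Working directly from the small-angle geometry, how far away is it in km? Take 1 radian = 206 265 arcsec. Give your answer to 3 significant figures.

θ = 0.4618″ = 0.4618/206265 = 2.2389 × 10^-6 rad.
d = B/θ = (1.496 × 10^8) / (2.2389 × 10^-6) = 6.6819 × 10^13 km.

6.68 × 10^13 km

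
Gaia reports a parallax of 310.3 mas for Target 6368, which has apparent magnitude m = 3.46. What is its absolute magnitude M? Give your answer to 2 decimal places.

M = 5.92

d = 1/p = 1/0.3103″ = 3.2227 pc.
m − M = 5 log₁₀(3.2227) − 5 = 2.5411 − 5 = -2.4589.
M = m − (m − M) = 3.46 − (-2.4589) = 5.92.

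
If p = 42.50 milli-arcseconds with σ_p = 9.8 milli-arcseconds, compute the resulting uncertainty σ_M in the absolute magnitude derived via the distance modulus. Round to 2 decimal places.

σ_M = 0.50 mag

M = m − 5 log₁₀ d + 5 = m + 5 log₁₀ p + 5, so ∂M/∂p = 5/(p ln 10).
σ_M = (5/ln 10) · (σ_p/p) = 2.1715 × 9.8/42.50 = 2.1715 × 0.23059 = 0.50073.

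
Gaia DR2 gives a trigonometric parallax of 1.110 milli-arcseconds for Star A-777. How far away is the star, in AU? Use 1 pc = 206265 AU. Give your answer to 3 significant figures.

1.86 × 10^8 AU

p = 1.110 milli-arcseconds = 0.001110 arcsec.
d = 1/p = 1/0.001110 = 900.9 pc.
In AU: 900.9 × 206265 = 1.8582 × 10^8 AU.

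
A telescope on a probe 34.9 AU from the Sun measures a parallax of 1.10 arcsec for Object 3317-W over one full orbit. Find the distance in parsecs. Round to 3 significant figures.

31.7 pc

With baseline B (in AU) and parallax p (in arcsec), d = B/p parsecs.
d = 34.9 / 1.10 = 31.727 pc.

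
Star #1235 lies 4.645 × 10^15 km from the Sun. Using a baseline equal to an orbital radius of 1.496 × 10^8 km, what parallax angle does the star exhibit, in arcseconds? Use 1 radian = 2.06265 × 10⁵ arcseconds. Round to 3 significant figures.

0.00664 arcsec

θ ≈ B/d = (1.496 × 10^8) / (4.645 × 10^15) = 3.2207 × 10^-8 rad.
In arcseconds: 3.2207 × 10^-8 × 206265 = 0.0066432″.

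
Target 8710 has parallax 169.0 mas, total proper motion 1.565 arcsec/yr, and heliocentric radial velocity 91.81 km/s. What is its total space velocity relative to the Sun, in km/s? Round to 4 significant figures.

d = 1/p = 1/0.1690″ = 5.9172 pc.
v_t = 4.740 μ d = 4.740 × 1.565 × 5.9172 = 43.894 km/s.
v = √(v_r² + v_t²) = √(91.81² + 43.894²) = √10355.8 = 101.76 km/s.

101.8 km/s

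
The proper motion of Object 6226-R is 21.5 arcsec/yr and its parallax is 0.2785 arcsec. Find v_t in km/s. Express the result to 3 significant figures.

d = 1/p = 1/0.2785″ = 3.5907 pc.
v_t = 4.74 × μ × d = 4.74 × 21.5 × 3.5907 = 365.93 km/s.

366 km/s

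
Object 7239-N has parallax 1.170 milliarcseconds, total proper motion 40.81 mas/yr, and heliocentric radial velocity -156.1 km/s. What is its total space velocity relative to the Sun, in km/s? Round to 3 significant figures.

227 km/s

d = 1/p = 1/0.001170″ = 854.7 pc.
μ = 40.81 mas/yr = 0.04081 ″/yr.
v_t = 4.740 μ d = 4.740 × 0.04081 × 854.7 = 165.33 km/s.
v = √(v_r² + v_t²) = √((-156.1)² + 165.33²) = √51701.2 = 227.38 km/s.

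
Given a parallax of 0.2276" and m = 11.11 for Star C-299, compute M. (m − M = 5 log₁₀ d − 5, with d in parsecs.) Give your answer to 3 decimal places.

d = 1/p = 1/0.2276″ = 4.3937 pc.
m − M = 5 log₁₀(4.3937) − 5 = 3.2142 − 5 = -1.7858.
M = m − (m − M) = 11.11 − (-1.7858) = 12.896.

M = 12.896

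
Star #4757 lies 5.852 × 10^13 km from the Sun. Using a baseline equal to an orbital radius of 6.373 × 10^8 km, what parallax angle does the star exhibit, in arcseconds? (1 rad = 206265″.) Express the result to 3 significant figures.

θ ≈ B/d = (6.373 × 10^8) / (5.852 × 10^13) = 1.0890 × 10^-5 rad.
In arcseconds: 1.0890 × 10^-5 × 206265 = 2.2462″.

2.25 arcsec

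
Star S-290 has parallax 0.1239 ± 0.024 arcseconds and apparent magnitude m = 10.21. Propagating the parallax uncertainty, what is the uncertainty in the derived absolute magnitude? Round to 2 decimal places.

σ_M = 0.42 mag

M = m − 5 log₁₀ d + 5 = m + 5 log₁₀ p + 5, so ∂M/∂p = 5/(p ln 10).
σ_M = (5/ln 10) · (σ_p/p) = 2.1715 × 0.024/0.1239 = 2.1715 × 0.1937 = 0.42062.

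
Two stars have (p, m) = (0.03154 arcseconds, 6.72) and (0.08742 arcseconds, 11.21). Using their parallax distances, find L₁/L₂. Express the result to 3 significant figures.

L₁/L₂ = 480

d₁ = 1/p₁ = 1/0.03154″ = 31.706 pc; d₂ = 1/p₂ = 1/0.08742″ = 11.439 pc.
M₁ = m₁ − 5 log₁₀ d₁ + 5 = 6.72 − 7.5057 + 5 = 4.2143.
M₂ = 11.21 − 5.2919 + 5 = 10.9181.
L₁/L₂ = 10^(0.4(M₂ − M₁)) = 10^(0.4 × 6.7038) = 10^2.68152 = 480.31.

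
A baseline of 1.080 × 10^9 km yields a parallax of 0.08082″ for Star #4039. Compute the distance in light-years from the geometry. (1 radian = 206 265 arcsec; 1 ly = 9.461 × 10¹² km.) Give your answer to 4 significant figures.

291.3 ly

θ = 0.08082″ = 0.08082/206265 = 3.9183 × 10^-7 rad.
d = B/θ = (1.080 × 10^9) / (3.9183 × 10^-7) = 2.7563 × 10^15 km = (2.7563 × 10^15) / (9.461 × 10^12) ly = 291.33 ly.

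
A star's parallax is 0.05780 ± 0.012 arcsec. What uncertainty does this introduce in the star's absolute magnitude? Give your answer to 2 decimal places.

σ_M = 0.45 mag

M = m − 5 log₁₀ d + 5 = m + 5 log₁₀ p + 5, so ∂M/∂p = 5/(p ln 10).
σ_M = (5/ln 10) · (σ_p/p) = 2.1715 × 0.012/0.05780 = 2.1715 × 0.20761 = 0.45083.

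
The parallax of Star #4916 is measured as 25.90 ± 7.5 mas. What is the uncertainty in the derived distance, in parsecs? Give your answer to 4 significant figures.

11.18 pc

d = 1/p, so σ_d = σ_p / p².
σ_d = 0.00750 / (0.02590)² = 0.00750 / 0.00067081 = 11.181 pc.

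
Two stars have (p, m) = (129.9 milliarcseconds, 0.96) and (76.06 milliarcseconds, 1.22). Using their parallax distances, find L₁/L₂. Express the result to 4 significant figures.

d₁ = 1/p₁ = 1/0.1299″ = 7.6982 pc; d₂ = 1/p₂ = 1/0.07606″ = 13.148 pc.
M₁ = m₁ − 5 log₁₀ d₁ + 5 = 0.96 − 4.4319 + 5 = 1.5281.
M₂ = 1.22 − 5.5943 + 5 = 0.6257.
L₁/L₂ = 10^(0.4(M₂ − M₁)) = 10^(0.4 × (-0.9024)) = 10^(-0.36096) = 0.43555.

L₁/L₂ = 0.4356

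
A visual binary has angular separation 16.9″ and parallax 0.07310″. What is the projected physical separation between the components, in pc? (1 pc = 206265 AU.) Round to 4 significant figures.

d = 1/p = 1/0.07310″ = 13.68 pc.
At distance d (pc), an angle of θ arcsec spans θ·d AU: s = 16.9 × 13.68 = 231.19 AU.
= 231.19 / 206265 = 0.0011208 pc.

0.001121 pc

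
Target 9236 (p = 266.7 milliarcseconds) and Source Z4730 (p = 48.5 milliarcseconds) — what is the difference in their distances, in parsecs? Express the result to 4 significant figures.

d_A = 1/0.2667″ = 3.7495 pc; d_B = 1/0.04850″ = 20.619 pc.
|d_B − d_A| = |20.619 − 3.7495| = 16.87 pc.

16.87 pc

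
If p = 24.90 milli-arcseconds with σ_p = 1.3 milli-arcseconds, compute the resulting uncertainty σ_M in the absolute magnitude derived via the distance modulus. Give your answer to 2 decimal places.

σ_M = 0.11 mag

M = m − 5 log₁₀ d + 5 = m + 5 log₁₀ p + 5, so ∂M/∂p = 5/(p ln 10).
σ_M = (5/ln 10) · (σ_p/p) = 2.1715 × 1.3/24.90 = 2.1715 × 0.052209 = 0.11337.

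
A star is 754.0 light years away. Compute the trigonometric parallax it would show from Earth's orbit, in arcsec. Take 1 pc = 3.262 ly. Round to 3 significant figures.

d = 754.0 ly ÷ 3.262 = 231.15 pc.
p = 1/d = 1/231.15 = 0.0043262 arcsec.

0.00433 arcsec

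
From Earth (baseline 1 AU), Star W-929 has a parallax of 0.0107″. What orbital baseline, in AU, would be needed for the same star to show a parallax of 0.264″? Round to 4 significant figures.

24.67 AU

Parallax scales linearly with baseline: p ∝ B, so B = p_target / p_Earth × 1 AU.
B = 0.264 / 0.0107 = 24.673 AU.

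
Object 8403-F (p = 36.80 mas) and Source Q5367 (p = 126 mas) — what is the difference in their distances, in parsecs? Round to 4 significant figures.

d_A = 1/0.03680″ = 27.174 pc; d_B = 1/0.1260″ = 7.9365 pc.
|d_B − d_A| = |7.9365 − 27.174| = 19.238 pc.

19.24 pc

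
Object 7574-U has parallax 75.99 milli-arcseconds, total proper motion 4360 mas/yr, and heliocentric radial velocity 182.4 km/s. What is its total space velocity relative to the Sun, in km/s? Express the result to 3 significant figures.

d = 1/p = 1/0.07599″ = 13.16 pc.
μ = 4360 mas/yr = 4.360 ″/yr.
v_t = 4.740 μ d = 4.740 × 4.360 × 13.16 = 271.97 km/s.
v = √(v_r² + v_t²) = √(182.4² + 271.97²) = √107237 = 327.47 km/s.

327 km/s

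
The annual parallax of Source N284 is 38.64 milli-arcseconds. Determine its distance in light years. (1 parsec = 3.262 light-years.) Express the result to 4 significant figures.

p = 38.64 milli-arcseconds = 0.03864 arcsec.
d = 1/p = 1/0.03864 = 25.88 pc.
In light-years: 25.88 × 3.262 = 84.421 ly.

84.42 light years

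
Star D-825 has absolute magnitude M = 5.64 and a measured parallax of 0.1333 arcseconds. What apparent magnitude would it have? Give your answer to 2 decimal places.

m = 5.02

d = 1/p = 1/0.1333″ = 7.5019 pc.
m − M = 5 log₁₀ d − 5 = 5 log₁₀(7.5019) − 5 = 4.3759 − 5 = -0.6241.
m = M + (m − M) = 5.64 + (-0.6241) = 5.02.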